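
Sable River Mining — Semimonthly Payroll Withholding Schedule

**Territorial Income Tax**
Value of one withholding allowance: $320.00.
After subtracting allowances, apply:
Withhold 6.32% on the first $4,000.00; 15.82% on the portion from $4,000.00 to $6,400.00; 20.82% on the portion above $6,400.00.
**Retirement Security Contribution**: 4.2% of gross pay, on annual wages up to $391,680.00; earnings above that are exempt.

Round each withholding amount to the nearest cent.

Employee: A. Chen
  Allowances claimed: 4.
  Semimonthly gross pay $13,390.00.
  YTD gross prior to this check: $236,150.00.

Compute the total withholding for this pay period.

$2,383.68

Territorial Income Tax: taxable = $13,390.00 − 4×$320.00 = $12,110.00
  $632.48 + 20.82% × ($12,110.00 − $6,400.00) = $632.48 + 20.82% × $5,710.00 = $1,821.30
Retirement Security Contribution: 4.2% × $13,390.00 = $562.38
Total: $1,821.30 + $562.38 = $2,383.68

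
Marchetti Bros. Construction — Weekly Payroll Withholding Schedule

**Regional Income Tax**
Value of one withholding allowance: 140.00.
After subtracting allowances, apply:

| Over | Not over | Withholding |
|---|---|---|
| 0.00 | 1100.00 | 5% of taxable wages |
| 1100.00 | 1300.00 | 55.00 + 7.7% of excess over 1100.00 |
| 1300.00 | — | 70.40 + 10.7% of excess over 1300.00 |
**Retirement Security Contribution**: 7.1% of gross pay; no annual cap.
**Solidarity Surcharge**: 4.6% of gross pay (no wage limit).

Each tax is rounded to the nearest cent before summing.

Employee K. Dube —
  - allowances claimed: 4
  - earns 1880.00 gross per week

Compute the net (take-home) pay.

1587.50

Regional Income Tax: taxable = 1880.00 − 4×140.00 = 1320.00
  70.40 + 10.7% × (1320.00 − 1300.00) = 70.40 + 10.7% × 20.00 = 72.54
Retirement Security Contribution: 7.1% × 1880.00 = 133.48
Solidarity Surcharge: 4.6% × 1880.00 = 86.48
Total withheld: 72.54 + 133.48 + 86.48 = 292.50
Net pay: 1880.00 − 292.50 = 1587.50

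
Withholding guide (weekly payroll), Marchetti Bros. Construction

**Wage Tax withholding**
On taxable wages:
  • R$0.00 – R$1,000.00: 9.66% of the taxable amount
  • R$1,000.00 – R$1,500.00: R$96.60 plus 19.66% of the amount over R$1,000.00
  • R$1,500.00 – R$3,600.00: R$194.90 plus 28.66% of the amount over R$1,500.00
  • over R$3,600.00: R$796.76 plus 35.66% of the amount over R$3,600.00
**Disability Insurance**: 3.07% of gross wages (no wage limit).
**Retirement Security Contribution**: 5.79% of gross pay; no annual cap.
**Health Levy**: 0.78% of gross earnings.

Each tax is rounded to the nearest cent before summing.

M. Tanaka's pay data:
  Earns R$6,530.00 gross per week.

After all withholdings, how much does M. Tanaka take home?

Wage Tax: taxable = R$6,530.00
  R$796.76 + 35.66% × (R$6,530.00 − R$3,600.00) = R$796.76 + 35.66% × R$2,930.00 = R$1,841.60
Disability Insurance: 3.07% × R$6,530.00 = R$200.47
Retirement Security Contribution: 5.79% × R$6,530.00 = R$378.09
Health Levy: 0.78% × R$6,530.00 = R$50.93
Total withheld: R$1,841.60 + R$200.47 + R$378.09 + R$50.93 = R$2,471.09
Net pay: R$6,530.00 − R$2,471.09 = R$4,058.91

R$4,058.91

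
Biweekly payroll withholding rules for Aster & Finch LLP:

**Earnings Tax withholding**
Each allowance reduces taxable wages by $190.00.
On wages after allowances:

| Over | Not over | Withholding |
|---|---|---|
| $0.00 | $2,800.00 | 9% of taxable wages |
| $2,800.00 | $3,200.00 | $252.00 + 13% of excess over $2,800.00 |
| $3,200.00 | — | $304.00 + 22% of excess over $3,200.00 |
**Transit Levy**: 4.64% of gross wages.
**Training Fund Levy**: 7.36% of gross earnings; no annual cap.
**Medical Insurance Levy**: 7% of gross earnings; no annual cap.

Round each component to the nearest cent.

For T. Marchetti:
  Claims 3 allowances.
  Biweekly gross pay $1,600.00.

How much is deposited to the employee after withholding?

Earnings Tax: taxable = $1,600.00 − 3×$190.00 = $1,030.00
  9% × $1,030.00 = $92.70
Transit Levy: 4.64% × $1,600.00 = $74.24
Training Fund Levy: 7.36% × $1,600.00 = $117.76
Medical Insurance Levy: 7% × $1,600.00 = $112.00
Total withheld: $92.70 + $74.24 + $117.76 + $112.00 = $396.70
Net pay: $1,600.00 − $396.70 = $1,203.30

$1,203.30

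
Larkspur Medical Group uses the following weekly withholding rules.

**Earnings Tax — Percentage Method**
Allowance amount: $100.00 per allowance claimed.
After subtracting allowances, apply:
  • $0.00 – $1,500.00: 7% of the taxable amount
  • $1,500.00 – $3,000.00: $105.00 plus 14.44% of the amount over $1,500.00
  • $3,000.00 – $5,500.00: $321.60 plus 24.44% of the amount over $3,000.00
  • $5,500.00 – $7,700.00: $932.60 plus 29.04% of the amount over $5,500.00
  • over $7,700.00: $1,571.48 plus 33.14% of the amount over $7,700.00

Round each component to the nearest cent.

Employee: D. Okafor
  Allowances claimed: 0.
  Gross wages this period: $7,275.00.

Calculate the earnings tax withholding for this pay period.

Earnings Tax: taxable = $7,275.00
  $932.60 + 29.04% × ($7,275.00 − $5,500.00) = $932.60 + 29.04% × $1,775.00 = $1,448.06

$1,448.06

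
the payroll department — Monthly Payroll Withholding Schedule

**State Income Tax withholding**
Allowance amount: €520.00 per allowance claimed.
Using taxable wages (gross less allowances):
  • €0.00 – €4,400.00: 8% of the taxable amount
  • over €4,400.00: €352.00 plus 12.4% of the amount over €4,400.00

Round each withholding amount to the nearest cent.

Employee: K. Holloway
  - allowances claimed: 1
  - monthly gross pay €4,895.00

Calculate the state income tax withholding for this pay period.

€350.00

State Income Tax: taxable = €4,895.00 − 1×€520.00 = €4,375.00
  8% × €4,375.00 = €350.00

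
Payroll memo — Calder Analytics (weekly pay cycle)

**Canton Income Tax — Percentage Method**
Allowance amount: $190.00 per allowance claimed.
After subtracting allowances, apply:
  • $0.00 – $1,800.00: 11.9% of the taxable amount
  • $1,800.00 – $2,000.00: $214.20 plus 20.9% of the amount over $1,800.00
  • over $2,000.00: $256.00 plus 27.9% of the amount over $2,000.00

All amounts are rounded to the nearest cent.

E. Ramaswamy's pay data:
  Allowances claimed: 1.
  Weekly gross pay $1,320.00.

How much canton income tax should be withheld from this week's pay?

$134.47

Canton Income Tax: taxable = $1,320.00 − 1×$190.00 = $1,130.00
  11.9% × $1,130.00 = $134.47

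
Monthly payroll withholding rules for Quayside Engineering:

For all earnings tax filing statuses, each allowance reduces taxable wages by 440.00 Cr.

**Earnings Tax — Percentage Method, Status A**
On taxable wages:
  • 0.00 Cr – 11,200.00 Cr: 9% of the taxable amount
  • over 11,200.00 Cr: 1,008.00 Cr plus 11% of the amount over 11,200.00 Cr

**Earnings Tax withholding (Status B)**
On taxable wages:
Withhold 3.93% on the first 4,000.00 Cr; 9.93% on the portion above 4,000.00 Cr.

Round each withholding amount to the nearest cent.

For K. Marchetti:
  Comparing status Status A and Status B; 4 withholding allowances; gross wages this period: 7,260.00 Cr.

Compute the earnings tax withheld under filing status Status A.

495.00 Cr

Earnings Tax (Status A): taxable = 7,260.00 Cr − 4×440.00 Cr = 5,500.00 Cr
  9% × 5,500.00 Cr = 495.00 Cr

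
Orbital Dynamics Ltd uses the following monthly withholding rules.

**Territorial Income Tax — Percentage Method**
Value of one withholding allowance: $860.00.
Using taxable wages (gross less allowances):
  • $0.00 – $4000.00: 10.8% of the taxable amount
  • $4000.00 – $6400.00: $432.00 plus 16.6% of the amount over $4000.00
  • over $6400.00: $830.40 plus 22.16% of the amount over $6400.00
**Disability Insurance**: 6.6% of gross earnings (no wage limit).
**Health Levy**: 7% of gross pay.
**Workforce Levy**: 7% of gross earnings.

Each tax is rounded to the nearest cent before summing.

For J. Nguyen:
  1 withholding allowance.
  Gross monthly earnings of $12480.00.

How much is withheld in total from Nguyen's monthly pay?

Territorial Income Tax: taxable = $12480.00 − 1×$860.00 = $11620.00
  $830.40 + 22.16% × ($11620.00 − $6400.00) = $830.40 + 22.16% × $5220.00 = $1987.15
Disability Insurance: 6.6% × $12480.00 = $823.68
Health Levy: 7% × $12480.00 = $873.60
Workforce Levy: 7% × $12480.00 = $873.60
Total: $1987.15 + $823.68 + $873.60 + $873.60 = $4558.03

$4558.03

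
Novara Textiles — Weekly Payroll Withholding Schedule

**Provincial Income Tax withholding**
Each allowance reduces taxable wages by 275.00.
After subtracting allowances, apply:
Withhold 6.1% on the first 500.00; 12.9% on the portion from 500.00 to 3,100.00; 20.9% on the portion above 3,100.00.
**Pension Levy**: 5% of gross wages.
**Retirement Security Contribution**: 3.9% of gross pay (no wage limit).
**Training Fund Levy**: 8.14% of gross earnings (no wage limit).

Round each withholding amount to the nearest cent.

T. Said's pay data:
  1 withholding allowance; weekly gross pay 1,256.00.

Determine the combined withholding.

306.57

Provincial Income Tax: taxable = 1,256.00 − 1×275.00 = 981.00
  30.50 + 12.9% × (981.00 − 500.00) = 30.50 + 12.9% × 481.00 = 92.55
Pension Levy: 5% × 1,256.00 = 62.80
Retirement Security Contribution: 3.9% × 1,256.00 = 48.98
Training Fund Levy: 8.14% × 1,256.00 = 102.24
Total: 92.55 + 62.80 + 48.98 + 102.24 = 306.57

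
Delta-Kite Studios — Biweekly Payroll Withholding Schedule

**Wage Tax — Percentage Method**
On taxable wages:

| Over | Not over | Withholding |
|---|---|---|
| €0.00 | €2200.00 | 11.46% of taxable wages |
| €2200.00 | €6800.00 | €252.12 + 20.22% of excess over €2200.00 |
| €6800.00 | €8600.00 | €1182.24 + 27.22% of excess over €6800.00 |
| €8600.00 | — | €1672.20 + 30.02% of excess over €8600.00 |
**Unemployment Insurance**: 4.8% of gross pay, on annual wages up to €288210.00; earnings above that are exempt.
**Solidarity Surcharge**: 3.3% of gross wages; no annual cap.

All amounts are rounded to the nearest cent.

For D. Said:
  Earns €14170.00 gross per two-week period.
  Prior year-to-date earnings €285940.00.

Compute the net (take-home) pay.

€10249.12

Wage Tax: taxable = €14170.00
  €1672.20 + 30.02% × (€14170.00 − €8600.00) = €1672.20 + 30.02% × €5570.00 = €3344.31
Unemployment Insurance: cap €288210.00 − YTD €285940.00 = €2270.00 subject; 4.8% × €2270.00 = €108.96
Solidarity Surcharge: 3.3% × €14170.00 = €467.61
Total withheld: €3344.31 + €108.96 + €467.61 = €3920.88
Net pay: €14170.00 − €3920.88 = €10249.12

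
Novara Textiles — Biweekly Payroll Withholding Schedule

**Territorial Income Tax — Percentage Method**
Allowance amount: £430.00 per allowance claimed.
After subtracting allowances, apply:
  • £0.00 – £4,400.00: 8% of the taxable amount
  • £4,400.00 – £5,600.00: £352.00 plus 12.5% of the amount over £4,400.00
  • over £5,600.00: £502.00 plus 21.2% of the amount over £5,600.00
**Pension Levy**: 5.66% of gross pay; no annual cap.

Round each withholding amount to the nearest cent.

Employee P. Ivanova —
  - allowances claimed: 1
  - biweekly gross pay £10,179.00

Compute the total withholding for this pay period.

£1,957.72

Territorial Income Tax: taxable = £10,179.00 − 1×£430.00 = £9,749.00
  £502.00 + 21.2% × (£9,749.00 − £5,600.00) = £502.00 + 21.2% × £4,149.00 = £1,381.59
Pension Levy: 5.66% × £10,179.00 = £576.13
Total: £1,381.59 + £576.13 = £1,957.72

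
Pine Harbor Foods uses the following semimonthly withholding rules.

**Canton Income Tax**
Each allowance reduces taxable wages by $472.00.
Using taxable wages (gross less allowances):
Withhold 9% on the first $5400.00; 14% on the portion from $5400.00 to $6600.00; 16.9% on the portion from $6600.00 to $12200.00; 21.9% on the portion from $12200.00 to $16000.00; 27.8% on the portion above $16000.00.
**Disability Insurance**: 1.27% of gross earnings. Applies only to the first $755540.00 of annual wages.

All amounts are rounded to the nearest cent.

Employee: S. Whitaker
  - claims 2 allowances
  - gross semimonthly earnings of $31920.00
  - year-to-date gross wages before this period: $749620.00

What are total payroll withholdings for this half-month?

$6671.11

Canton Income Tax: taxable = $31920.00 − 2×$472.00 = $30976.00
  $2432.60 + 27.8% × ($30976.00 − $16000.00) = $2432.60 + 27.8% × $14976.00 = $6595.93
Disability Insurance: cap $755540.00 − YTD $749620.00 = $5920.00 subject; 1.27% × $5920.00 = $75.18
Total: $6595.93 + $75.18 = $6671.11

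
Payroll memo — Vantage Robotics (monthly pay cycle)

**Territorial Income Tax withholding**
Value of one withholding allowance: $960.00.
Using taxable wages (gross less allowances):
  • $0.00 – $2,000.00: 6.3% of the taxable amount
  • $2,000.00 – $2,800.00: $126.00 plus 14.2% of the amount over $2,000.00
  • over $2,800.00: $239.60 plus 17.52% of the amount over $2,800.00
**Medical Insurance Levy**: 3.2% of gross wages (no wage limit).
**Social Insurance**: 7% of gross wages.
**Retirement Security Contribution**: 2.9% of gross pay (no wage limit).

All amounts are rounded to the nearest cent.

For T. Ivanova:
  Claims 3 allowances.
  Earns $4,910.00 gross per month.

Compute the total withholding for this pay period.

$773.47

Territorial Income Tax: taxable = $4,910.00 − 3×$960.00 = $2,030.00
  $126.00 + 14.2% × ($2,030.00 − $2,000.00) = $126.00 + 14.2% × $30.00 = $130.26
Medical Insurance Levy: 3.2% × $4,910.00 = $157.12
Social Insurance: 7% × $4,910.00 = $343.70
Retirement Security Contribution: 2.9% × $4,910.00 = $142.39
Total: $130.26 + $157.12 + $343.70 + $142.39 = $773.47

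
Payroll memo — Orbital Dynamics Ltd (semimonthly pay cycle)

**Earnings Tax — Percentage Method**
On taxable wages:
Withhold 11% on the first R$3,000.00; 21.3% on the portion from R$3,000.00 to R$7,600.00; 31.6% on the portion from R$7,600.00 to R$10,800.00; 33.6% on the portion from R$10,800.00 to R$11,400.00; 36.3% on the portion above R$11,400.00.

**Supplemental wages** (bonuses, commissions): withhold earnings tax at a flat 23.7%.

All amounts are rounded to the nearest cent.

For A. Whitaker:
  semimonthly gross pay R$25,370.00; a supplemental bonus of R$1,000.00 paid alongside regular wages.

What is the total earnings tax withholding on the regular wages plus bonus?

R$7,830.71

Earnings Tax: taxable = R$25,370.00
  R$2,522.60 + 36.3% × (R$25,370.00 − R$11,400.00) = R$2,522.60 + 36.3% × R$13,970.00 = R$7,593.71
Supplemental (23.7% flat on bonus): 23.7% × R$1,000.00 = R$237.00
Total earnings tax: R$7,593.71 + R$237.00 = R$7,830.71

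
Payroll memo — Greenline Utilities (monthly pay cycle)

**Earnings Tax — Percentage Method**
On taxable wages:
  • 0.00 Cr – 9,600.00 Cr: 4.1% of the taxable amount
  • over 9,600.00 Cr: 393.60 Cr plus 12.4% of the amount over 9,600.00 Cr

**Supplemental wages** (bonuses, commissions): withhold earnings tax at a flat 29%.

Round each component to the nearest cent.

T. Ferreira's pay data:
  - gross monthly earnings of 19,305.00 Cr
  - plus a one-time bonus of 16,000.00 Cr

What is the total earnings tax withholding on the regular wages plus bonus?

6,237.02 Cr

Earnings Tax: taxable = 19,305.00 Cr
  393.60 Cr + 12.4% × (19,305.00 Cr − 9,600.00 Cr) = 393.60 Cr + 12.4% × 9,705.00 Cr = 1,597.02 Cr
Supplemental (29% flat on bonus): 29% × 16,000.00 Cr = 4,640.00 Cr
Total earnings tax: 1,597.02 Cr + 4,640.00 Cr = 6,237.02 Cr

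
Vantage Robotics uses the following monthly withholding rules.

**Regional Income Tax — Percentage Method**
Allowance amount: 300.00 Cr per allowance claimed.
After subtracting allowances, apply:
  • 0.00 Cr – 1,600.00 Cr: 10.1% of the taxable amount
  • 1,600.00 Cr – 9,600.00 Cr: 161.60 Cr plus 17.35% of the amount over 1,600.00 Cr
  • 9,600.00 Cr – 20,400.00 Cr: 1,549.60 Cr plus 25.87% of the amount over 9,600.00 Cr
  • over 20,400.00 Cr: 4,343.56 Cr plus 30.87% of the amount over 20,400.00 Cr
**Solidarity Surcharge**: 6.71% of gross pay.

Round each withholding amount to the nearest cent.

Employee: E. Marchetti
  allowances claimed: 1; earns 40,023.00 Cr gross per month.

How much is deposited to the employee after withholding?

Regional Income Tax: taxable = 40,023.00 Cr − 1×300.00 Cr = 39,723.00 Cr
  4,343.56 Cr + 30.87% × (39,723.00 Cr − 20,400.00 Cr) = 4,343.56 Cr + 30.87% × 19,323.00 Cr = 10,308.57 Cr
Solidarity Surcharge: 6.71% × 40,023.00 Cr = 2,685.54 Cr
Total withheld: 10,308.57 Cr + 2,685.54 Cr = 12,994.11 Cr
Net pay: 40,023.00 Cr − 12,994.11 Cr = 27,028.89 Cr

27,028.89 Cr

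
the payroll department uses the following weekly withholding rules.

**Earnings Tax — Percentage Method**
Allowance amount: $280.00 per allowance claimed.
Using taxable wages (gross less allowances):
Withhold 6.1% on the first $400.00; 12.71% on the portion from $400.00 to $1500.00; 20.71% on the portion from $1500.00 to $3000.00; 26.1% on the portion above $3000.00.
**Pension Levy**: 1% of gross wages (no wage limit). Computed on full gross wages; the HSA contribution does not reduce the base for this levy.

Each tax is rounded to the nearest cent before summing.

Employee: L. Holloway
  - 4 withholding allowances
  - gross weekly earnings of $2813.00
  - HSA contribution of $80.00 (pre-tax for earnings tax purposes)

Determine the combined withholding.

Earnings Tax: taxable = $2813.00 − $80.00 − 4×$280.00 = $1613.00
  $164.21 + 20.71% × ($1613.00 − $1500.00) = $164.21 + 20.71% × $113.00 = $187.61
Pension Levy: 1% × $2813.00 = $28.13
Total: $187.61 + $28.13 = $215.74

$215.74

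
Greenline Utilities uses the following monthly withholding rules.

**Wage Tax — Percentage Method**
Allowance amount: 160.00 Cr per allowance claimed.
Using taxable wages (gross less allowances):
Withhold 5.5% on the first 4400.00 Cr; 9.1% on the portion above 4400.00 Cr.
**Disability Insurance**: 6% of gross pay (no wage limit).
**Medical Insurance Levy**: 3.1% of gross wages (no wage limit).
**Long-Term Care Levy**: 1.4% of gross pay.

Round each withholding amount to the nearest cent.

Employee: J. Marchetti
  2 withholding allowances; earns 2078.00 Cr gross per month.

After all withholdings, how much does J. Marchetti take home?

Wage Tax: taxable = 2078.00 Cr − 2×160.00 Cr = 1758.00 Cr
  5.5% × 1758.00 Cr = 96.69 Cr
Disability Insurance: 6% × 2078.00 Cr = 124.68 Cr
Medical Insurance Levy: 3.1% × 2078.00 Cr = 64.42 Cr
Long-Term Care Levy: 1.4% × 2078.00 Cr = 29.09 Cr
Total withheld: 96.69 Cr + 124.68 Cr + 64.42 Cr + 29.09 Cr = 314.88 Cr
Net pay: 2078.00 Cr − 314.88 Cr = 1763.12 Cr

1763.12 Cr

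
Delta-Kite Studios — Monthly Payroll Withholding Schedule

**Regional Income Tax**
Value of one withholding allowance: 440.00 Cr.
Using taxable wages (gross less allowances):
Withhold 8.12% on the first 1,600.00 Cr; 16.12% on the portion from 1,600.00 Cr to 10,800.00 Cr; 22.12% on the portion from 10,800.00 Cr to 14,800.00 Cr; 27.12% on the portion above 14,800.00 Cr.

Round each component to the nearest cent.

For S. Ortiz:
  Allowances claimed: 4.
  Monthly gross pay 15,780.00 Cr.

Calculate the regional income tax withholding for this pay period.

Regional Income Tax: taxable = 15,780.00 Cr − 4×440.00 Cr = 14,020.00 Cr
  1,612.96 Cr + 22.12% × (14,020.00 Cr − 10,800.00 Cr) = 1,612.96 Cr + 22.12% × 3,220.00 Cr = 2,325.22 Cr

2,325.22 Cr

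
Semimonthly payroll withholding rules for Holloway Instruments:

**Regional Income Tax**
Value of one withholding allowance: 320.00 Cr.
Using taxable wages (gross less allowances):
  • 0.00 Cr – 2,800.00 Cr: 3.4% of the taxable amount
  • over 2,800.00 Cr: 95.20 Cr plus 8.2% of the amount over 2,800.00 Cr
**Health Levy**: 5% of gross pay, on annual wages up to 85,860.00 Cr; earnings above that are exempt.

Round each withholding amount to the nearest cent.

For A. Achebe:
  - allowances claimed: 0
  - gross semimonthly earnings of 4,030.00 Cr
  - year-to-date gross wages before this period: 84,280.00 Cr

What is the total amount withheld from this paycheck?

275.06 Cr

Regional Income Tax: taxable = 4,030.00 Cr
  95.20 Cr + 8.2% × (4,030.00 Cr − 2,800.00 Cr) = 95.20 Cr + 8.2% × 1,230.00 Cr = 196.06 Cr
Health Levy: cap 85,860.00 Cr − YTD 84,280.00 Cr = 1,580.00 Cr subject; 5% × 1,580.00 Cr = 79.00 Cr
Total: 196.06 Cr + 79.00 Cr = 275.06 Cr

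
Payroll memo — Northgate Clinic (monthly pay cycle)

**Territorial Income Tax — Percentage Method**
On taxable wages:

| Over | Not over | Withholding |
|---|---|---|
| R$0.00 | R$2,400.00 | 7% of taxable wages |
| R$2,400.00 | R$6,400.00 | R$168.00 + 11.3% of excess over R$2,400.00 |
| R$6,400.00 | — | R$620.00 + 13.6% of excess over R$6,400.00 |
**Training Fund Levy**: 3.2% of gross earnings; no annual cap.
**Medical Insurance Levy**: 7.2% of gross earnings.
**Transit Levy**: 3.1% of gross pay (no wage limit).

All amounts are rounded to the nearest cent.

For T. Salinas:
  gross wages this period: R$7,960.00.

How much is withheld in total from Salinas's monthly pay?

R$1,906.76

Territorial Income Tax: taxable = R$7,960.00
  R$620.00 + 13.6% × (R$7,960.00 − R$6,400.00) = R$620.00 + 13.6% × R$1,560.00 = R$832.16
Training Fund Levy: 3.2% × R$7,960.00 = R$254.72
Medical Insurance Levy: 7.2% × R$7,960.00 = R$573.12
Transit Levy: 3.1% × R$7,960.00 = R$246.76
Total: R$832.16 + R$254.72 + R$573.12 + R$246.76 = R$1,906.76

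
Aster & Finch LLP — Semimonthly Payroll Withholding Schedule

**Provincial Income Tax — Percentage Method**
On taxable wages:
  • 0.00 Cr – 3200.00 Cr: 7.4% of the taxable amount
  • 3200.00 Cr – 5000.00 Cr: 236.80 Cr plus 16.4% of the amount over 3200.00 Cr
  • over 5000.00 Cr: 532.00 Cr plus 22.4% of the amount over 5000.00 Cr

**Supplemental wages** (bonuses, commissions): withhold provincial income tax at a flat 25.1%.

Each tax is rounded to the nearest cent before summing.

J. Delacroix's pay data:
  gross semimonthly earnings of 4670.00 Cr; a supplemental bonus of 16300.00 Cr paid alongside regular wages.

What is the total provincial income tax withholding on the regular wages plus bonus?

4569.18 Cr

Provincial Income Tax: taxable = 4670.00 Cr
  236.80 Cr + 16.4% × (4670.00 Cr − 3200.00 Cr) = 236.80 Cr + 16.4% × 1470.00 Cr = 477.88 Cr
Supplemental (25.1% flat on bonus): 25.1% × 16300.00 Cr = 4091.30 Cr
Total provincial income tax: 477.88 Cr + 4091.30 Cr = 4569.18 Cr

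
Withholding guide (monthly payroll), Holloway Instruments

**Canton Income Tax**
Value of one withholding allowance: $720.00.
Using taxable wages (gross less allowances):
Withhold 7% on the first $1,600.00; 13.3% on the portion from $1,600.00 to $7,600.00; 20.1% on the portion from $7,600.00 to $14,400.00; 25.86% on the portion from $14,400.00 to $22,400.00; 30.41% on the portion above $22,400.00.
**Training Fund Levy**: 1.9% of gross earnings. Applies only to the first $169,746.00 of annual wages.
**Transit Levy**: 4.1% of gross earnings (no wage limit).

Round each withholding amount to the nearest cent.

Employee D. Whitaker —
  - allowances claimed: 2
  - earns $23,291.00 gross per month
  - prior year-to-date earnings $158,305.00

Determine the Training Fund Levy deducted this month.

Training Fund Levy: cap $169,746.00 − YTD $158,305.00 = $11,441.00 subject; 1.9% × $11,441.00 = $217.38

$217.38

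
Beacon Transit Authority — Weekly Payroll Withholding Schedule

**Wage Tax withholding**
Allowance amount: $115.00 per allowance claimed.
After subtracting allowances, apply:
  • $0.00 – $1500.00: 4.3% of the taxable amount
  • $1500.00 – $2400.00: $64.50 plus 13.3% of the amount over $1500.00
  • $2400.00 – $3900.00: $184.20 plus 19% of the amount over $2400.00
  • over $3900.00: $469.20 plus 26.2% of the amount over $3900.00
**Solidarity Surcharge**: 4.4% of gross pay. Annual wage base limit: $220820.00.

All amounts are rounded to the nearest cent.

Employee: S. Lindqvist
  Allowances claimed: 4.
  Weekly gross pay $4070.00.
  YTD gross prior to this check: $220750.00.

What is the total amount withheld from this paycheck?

Wage Tax: taxable = $4070.00 − 4×$115.00 = $3610.00
  $184.20 + 19% × ($3610.00 − $2400.00) = $184.20 + 19% × $1210.00 = $414.10
Solidarity Surcharge: cap $220820.00 − YTD $220750.00 = $70.00 subject; 4.4% × $70.00 = $3.08
Total: $414.10 + $3.08 = $417.18

$417.18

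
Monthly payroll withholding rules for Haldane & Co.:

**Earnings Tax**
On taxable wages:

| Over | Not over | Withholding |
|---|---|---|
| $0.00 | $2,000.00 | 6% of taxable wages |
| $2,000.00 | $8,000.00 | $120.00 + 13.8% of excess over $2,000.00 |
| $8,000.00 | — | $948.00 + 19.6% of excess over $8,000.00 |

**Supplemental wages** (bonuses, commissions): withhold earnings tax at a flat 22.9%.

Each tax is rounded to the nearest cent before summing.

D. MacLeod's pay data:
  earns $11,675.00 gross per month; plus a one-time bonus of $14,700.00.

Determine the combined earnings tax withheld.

Earnings Tax: taxable = $11,675.00
  $948.00 + 19.6% × ($11,675.00 − $8,000.00) = $948.00 + 19.6% × $3,675.00 = $1,668.30
Supplemental (22.9% flat on bonus): 22.9% × $14,700.00 = $3,366.30
Total earnings tax: $1,668.30 + $3,366.30 = $5,034.60

$5,034.60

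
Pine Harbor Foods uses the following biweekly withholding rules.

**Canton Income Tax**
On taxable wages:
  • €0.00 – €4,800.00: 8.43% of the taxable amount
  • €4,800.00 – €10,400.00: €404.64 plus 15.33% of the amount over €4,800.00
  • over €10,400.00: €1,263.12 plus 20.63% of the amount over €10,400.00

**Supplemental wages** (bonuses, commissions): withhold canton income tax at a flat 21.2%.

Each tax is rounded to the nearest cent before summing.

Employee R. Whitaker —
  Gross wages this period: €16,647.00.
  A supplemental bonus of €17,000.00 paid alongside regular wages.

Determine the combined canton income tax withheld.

Canton Income Tax: taxable = €16,647.00
  €1,263.12 + 20.63% × (€16,647.00 − €10,400.00) = €1,263.12 + 20.63% × €6,247.00 = €2,551.88
Supplemental (21.2% flat on bonus): 21.2% × €17,000.00 = €3,604.00
Total canton income tax: €2,551.88 + €3,604.00 = €6,155.88

€6,155.88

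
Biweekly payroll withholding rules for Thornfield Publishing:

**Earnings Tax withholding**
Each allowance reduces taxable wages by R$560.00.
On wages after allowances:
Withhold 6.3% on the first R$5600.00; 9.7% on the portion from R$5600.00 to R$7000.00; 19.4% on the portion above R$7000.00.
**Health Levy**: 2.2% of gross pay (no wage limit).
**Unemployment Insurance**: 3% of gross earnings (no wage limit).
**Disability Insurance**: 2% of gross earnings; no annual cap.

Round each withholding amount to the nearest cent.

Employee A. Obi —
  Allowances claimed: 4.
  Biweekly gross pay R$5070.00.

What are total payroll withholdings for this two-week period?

R$543.33

Earnings Tax: taxable = R$5070.00 − 4×R$560.00 = R$2830.00
  6.3% × R$2830.00 = R$178.29
Health Levy: 2.2% × R$5070.00 = R$111.54
Unemployment Insurance: 3% × R$5070.00 = R$152.10
Disability Insurance: 2% × R$5070.00 = R$101.40
Total: R$178.29 + R$111.54 + R$152.10 + R$101.40 = R$543.33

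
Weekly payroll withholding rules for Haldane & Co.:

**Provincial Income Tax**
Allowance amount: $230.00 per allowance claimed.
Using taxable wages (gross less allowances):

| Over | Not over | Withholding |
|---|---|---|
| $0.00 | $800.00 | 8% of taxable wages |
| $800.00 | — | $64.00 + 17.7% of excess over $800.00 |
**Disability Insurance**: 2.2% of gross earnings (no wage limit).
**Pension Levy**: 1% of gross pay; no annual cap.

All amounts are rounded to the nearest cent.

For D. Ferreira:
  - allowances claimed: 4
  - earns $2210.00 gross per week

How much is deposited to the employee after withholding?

Provincial Income Tax: taxable = $2210.00 − 4×$230.00 = $1290.00
  $64.00 + 17.7% × ($1290.00 − $800.00) = $64.00 + 17.7% × $490.00 = $150.73
Disability Insurance: 2.2% × $2210.00 = $48.62
Pension Levy: 1% × $2210.00 = $22.10
Total withheld: $150.73 + $48.62 + $22.10 = $221.45
Net pay: $2210.00 − $221.45 = $1988.55

$1988.55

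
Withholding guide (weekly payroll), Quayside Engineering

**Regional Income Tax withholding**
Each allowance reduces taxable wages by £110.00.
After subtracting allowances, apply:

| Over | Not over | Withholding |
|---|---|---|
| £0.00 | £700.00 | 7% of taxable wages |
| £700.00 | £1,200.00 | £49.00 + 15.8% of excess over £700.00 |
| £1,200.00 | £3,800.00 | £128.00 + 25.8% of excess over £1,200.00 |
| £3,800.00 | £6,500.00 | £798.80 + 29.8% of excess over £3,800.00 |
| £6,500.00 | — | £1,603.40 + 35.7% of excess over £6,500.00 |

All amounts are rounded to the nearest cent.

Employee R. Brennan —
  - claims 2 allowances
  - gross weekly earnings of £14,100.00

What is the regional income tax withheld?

£4,238.06

Regional Income Tax: taxable = £14,100.00 − 2×£110.00 = £13,880.00
  £1,603.40 + 35.7% × (£13,880.00 − £6,500.00) = £1,603.40 + 35.7% × £7,380.00 = £4,238.06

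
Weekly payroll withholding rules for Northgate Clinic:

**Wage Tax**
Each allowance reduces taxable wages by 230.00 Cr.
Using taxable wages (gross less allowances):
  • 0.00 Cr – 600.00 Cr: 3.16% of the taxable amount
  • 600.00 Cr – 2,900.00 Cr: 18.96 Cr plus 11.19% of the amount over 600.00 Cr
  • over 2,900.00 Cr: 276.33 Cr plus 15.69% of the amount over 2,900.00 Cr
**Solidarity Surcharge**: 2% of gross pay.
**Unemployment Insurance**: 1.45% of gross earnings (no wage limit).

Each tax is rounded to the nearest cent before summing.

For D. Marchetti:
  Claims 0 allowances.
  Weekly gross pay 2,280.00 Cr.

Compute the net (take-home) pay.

1,994.39 Cr

Wage Tax: taxable = 2,280.00 Cr
  18.96 Cr + 11.19% × (2,280.00 Cr − 600.00 Cr) = 18.96 Cr + 11.19% × 1,680.00 Cr = 206.95 Cr
Solidarity Surcharge: 2% × 2,280.00 Cr = 45.60 Cr
Unemployment Insurance: 1.45% × 2,280.00 Cr = 33.06 Cr
Total withheld: 206.95 Cr + 45.60 Cr + 33.06 Cr = 285.61 Cr
Net pay: 2,280.00 Cr − 285.61 Cr = 1,994.39 Cr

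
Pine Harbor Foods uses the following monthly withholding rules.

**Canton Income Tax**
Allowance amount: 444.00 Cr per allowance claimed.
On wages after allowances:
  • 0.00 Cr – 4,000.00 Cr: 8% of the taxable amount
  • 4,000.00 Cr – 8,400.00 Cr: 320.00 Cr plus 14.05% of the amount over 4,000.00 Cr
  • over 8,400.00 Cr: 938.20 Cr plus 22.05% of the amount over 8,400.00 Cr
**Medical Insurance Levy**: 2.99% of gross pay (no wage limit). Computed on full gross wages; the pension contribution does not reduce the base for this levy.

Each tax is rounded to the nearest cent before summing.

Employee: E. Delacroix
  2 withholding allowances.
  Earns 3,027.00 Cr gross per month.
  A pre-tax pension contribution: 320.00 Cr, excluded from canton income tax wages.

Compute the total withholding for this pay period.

Canton Income Tax: taxable = 3,027.00 Cr − 320.00 Cr − 2×444.00 Cr = 1,819.00 Cr
  8% × 1,819.00 Cr = 145.52 Cr
Medical Insurance Levy: 2.99% × 3,027.00 Cr = 90.51 Cr
Total: 145.52 Cr + 90.51 Cr = 236.03 Cr

236.03 Cr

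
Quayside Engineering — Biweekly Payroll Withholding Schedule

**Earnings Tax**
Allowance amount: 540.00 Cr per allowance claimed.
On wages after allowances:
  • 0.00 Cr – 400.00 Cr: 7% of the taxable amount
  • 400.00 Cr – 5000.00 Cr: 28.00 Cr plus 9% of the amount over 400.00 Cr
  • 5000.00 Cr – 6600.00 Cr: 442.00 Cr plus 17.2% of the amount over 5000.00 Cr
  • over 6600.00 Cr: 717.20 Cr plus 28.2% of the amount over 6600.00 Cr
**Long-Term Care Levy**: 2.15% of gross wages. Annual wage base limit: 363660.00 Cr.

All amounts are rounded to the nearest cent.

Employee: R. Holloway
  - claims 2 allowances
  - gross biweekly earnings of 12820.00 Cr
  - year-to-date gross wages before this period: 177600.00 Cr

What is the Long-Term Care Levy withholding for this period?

275.63 Cr

Long-Term Care Levy: 2.15% × 12820.00 Cr = 275.63 Cr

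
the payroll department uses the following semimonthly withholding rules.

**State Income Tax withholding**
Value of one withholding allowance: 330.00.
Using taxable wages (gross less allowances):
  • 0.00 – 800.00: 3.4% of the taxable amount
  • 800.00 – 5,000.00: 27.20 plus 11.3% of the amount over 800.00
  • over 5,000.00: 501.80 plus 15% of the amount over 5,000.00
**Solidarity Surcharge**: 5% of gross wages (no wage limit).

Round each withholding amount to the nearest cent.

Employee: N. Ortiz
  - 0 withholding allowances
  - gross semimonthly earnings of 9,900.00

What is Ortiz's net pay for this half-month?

8,168.20

State Income Tax: taxable = 9,900.00
  501.80 + 15% × (9,900.00 − 5,000.00) = 501.80 + 15% × 4,900.00 = 1,236.80
Solidarity Surcharge: 5% × 9,900.00 = 495.00
Total withheld: 1,236.80 + 495.00 = 1,731.80
Net pay: 9,900.00 − 1,731.80 = 8,168.20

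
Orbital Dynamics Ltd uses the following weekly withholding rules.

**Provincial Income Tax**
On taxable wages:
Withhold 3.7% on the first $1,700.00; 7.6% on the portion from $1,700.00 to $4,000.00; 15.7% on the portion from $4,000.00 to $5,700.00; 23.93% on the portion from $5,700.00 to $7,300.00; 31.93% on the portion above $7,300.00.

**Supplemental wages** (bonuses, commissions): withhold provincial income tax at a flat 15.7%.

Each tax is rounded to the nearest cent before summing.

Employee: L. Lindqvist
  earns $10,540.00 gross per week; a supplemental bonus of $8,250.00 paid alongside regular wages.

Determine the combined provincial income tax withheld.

$3,217.26

Provincial Income Tax: taxable = $10,540.00
  $887.48 + 31.93% × ($10,540.00 − $7,300.00) = $887.48 + 31.93% × $3,240.00 = $1,922.01
Supplemental (15.7% flat on bonus): 15.7% × $8,250.00 = $1,295.25
Total provincial income tax: $1,922.01 + $1,295.25 = $3,217.26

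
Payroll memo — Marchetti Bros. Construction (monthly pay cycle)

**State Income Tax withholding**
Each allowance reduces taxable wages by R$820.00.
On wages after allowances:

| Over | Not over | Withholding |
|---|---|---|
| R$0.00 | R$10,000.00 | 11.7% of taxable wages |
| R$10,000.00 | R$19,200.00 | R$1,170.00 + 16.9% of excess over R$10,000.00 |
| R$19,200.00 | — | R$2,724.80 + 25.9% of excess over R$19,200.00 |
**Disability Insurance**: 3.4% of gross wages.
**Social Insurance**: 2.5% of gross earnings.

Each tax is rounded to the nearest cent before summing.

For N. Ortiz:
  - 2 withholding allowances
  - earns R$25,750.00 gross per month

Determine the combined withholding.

State Income Tax: taxable = R$25,750.00 − 2×R$820.00 = R$24,110.00
  R$2,724.80 + 25.9% × (R$24,110.00 − R$19,200.00) = R$2,724.80 + 25.9% × R$4,910.00 = R$3,996.49
Disability Insurance: 3.4% × R$25,750.00 = R$875.50
Social Insurance: 2.5% × R$25,750.00 = R$643.75
Total: R$3,996.49 + R$875.50 + R$643.75 = R$5,515.74

R$5,515.74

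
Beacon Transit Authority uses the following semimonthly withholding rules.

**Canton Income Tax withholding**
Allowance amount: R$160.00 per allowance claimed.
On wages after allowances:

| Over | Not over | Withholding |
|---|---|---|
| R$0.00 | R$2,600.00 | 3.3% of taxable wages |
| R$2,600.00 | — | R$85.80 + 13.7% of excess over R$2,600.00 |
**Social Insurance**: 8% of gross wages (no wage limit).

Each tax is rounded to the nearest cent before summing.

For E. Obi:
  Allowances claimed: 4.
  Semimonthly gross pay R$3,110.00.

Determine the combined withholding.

R$330.31

Canton Income Tax: taxable = R$3,110.00 − 4×R$160.00 = R$2,470.00
  3.3% × R$2,470.00 = R$81.51
Social Insurance: 8% × R$3,110.00 = R$248.80
Total: R$81.51 + R$248.80 = R$330.31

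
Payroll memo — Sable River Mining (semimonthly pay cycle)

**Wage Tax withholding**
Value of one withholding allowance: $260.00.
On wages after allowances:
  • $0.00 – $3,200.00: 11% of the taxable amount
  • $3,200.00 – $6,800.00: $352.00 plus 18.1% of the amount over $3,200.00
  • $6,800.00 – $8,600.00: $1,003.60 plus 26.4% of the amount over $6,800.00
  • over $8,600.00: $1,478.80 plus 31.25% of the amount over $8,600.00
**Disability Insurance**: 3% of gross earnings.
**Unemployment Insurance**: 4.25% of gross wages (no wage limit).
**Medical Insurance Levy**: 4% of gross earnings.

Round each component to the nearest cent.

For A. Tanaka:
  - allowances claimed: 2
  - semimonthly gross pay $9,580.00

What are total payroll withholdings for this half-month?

Wage Tax: taxable = $9,580.00 − 2×$260.00 = $9,060.00
  $1,478.80 + 31.25% × ($9,060.00 − $8,600.00) = $1,478.80 + 31.25% × $460.00 = $1,622.55
Disability Insurance: 3% × $9,580.00 = $287.40
Unemployment Insurance: 4.25% × $9,580.00 = $407.15
Medical Insurance Levy: 4% × $9,580.00 = $383.20
Total: $1,622.55 + $287.40 + $407.15 + $383.20 = $2,700.30

$2,700.30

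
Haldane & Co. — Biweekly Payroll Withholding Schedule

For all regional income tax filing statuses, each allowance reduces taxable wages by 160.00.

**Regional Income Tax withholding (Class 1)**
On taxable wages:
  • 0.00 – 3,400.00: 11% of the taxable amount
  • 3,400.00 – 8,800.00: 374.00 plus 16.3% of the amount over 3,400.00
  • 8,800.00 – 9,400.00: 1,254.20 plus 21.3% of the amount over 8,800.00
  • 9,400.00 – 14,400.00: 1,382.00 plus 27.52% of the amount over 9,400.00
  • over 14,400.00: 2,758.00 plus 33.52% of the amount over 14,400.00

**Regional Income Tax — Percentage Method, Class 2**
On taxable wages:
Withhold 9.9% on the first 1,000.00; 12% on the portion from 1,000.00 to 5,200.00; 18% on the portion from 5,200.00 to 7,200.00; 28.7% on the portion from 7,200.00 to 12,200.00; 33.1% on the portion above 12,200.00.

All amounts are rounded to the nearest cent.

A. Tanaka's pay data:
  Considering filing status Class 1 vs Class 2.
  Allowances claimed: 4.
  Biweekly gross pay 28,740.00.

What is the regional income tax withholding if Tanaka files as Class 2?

7,660.90

Regional Income Tax (Class 2): taxable = 28,740.00 − 4×160.00 = 28,100.00
  2,398.00 + 33.1% × (28,100.00 − 12,200.00) = 2,398.00 + 33.1% × 15,900.00 = 7,660.90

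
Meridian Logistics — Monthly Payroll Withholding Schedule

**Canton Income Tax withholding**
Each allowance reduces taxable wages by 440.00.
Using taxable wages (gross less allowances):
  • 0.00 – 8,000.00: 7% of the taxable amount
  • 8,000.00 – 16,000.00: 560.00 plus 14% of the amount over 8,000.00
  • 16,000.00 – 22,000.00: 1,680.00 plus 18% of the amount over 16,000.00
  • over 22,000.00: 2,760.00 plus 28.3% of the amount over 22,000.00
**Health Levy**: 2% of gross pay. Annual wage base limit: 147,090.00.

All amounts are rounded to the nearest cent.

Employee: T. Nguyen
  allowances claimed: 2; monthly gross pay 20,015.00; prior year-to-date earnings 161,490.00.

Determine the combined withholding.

2,244.30

Canton Income Tax: taxable = 20,015.00 − 2×440.00 = 19,135.00
  1,680.00 + 18% × (19,135.00 − 16,000.00) = 1,680.00 + 18% × 3,135.00 = 2,244.30
Health Levy: YTD 161,490.00 ≥ cap 147,090.00 → 0.00
Total: 2,244.30 + 0.00 = 2,244.30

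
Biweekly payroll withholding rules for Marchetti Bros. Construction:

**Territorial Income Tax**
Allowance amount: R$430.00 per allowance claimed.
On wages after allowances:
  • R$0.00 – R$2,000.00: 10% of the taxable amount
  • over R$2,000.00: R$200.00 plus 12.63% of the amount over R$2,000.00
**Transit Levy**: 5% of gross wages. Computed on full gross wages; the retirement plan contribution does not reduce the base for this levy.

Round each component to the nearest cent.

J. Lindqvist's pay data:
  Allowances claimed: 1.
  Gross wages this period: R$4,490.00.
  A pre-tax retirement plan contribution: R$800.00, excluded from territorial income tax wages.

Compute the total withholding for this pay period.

Territorial Income Tax: taxable = R$4,490.00 − R$800.00 − 1×R$430.00 = R$3,260.00
  R$200.00 + 12.63% × (R$3,260.00 − R$2,000.00) = R$200.00 + 12.63% × R$1,260.00 = R$359.14
Transit Levy: 5% × R$4,490.00 = R$224.50
Total: R$359.14 + R$224.50 = R$583.64

R$583.64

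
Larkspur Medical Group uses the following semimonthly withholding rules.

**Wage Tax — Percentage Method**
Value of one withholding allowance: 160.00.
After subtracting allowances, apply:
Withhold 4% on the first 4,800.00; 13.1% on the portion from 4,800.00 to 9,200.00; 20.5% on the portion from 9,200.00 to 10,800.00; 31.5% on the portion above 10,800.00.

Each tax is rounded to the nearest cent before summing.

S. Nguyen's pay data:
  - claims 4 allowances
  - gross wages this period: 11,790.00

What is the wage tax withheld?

1,206.65

Wage Tax: taxable = 11,790.00 − 4×160.00 = 11,150.00
  1,096.40 + 31.5% × (11,150.00 − 10,800.00) = 1,096.40 + 31.5% × 350.00 = 1,206.65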